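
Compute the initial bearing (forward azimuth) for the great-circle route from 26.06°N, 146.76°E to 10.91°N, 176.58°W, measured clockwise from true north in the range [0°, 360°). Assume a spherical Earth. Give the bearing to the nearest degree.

107°

Δλ = -176.58 − 146.76 = -323.34°; wrapped into (−180°, 180°]: 36.66°.
θ = atan2( sin Δλ · cos φ₂ , cos φ₁ · sin φ₂ − sin φ₁ · cos φ₂ · cos Δλ )
  = atan2(0.58627, -0.17602) = 106.711° → normalised to [0°, 360°): 106.711°.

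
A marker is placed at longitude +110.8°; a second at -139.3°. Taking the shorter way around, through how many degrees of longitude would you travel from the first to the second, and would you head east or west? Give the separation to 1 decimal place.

Raw difference: -139.3 − 110.8 = -250.1°.
Normalise into (−180°, 180°]: -250.1° + 360° = 109.9°.
Positive ⇒ the second point lies to the east; separation 109.9°.

109.9° east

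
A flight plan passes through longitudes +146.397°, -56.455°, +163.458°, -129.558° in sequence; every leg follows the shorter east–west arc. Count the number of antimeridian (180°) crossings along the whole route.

Leg 1: +146.397° → -56.455°, shortest Δλ = 157.148° (east) — crosses 180°.
Leg 2: -56.455° → +163.458°, shortest Δλ = -140.087° (west) — crosses 180°.
Leg 3: +163.458° → -129.558°, shortest Δλ = 66.984° (east) — crosses 180°.
Total crossings: 3.

3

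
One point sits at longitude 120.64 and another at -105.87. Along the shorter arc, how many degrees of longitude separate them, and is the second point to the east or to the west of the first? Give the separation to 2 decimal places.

133.49° east

Raw difference: -105.87 − 120.64 = -226.51°.
Normalise into (−180°, 180°]: -226.51° + 360° = 133.49°.
Positive ⇒ the second point lies to the east; separation 133.49°.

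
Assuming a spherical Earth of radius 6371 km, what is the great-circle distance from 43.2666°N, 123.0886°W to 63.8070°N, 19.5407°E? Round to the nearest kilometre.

7664 km

Δλ = 19.5407 − -123.0886 = 142.6293°.
Δφ = 63.8070 − 43.2666 = 20.5404°.
a = sin²(Δφ/2) + cos φ₁ · cos φ₂ · sin²(Δλ/2) = 0.320211.
c = 2·atan2(√a, √(1−a)) = 1.20298 rad → d = 6371·c ≈ 7664.19 km.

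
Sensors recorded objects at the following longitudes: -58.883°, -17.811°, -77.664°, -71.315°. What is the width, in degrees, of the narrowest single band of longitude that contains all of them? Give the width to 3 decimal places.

59.853°

Sort the longitudes: -77.664°, -71.315°, -58.883°, -17.811°.
Eastward gaps between consecutive values (wrapping around): 6.349°, 12.432°, 41.072°, 300.147°.
Largest gap = 300.147° ⇒ minimal covering band is its complement: 360° − 300.147° = 59.853°.
Band runs from -77.664° eastward to -17.811°.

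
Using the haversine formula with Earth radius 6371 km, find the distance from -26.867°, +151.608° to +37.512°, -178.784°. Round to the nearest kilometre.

Δλ = -178.784 − 151.608 = -330.392°; wrapped into (−180°, 180°]: 29.608°.
Δφ = 37.512 − -26.867 = 64.379°.
a = sin²(Δφ/2) + cos φ₁ · cos φ₂ · sin²(Δλ/2) = 0.329989.
c = 2·atan2(√a, √(1−a)) = 1.22386 rad → d = 6371·c ≈ 7797.19 km.

7797 km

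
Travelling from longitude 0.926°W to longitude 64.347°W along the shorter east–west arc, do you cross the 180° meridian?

No

Signed shortest Δλ = ((-64.347 − -0.926 + 180) mod 360) − 180 = -63.421°.
Going west by 63.421° from -0.926° reaches -64.347° without touching 180°.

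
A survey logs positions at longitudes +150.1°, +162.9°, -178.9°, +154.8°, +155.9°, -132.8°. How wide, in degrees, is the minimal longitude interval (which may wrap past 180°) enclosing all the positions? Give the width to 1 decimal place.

Sort the longitudes: -178.9°, -132.8°, +150.1°, +154.8°, +155.9°, +162.9°.
Eastward gaps between consecutive values (wrapping around): 46.1°, 282.9°, 4.7°, 1.1°, 7.0°, 18.2°.
Largest gap = 282.9° ⇒ minimal covering band is its complement: 360° − 282.9° = 77.1°.
Band runs from +150.1° eastward to -132.8°, crossing the antimeridian.

77.1°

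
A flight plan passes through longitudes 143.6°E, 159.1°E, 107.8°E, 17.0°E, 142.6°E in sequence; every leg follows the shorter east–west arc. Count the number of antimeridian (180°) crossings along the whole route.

0

Leg 1: +143.6° → +159.1°, shortest Δλ = 15.5° (east) — does not cross 180°.
Leg 2: +159.1° → +107.8°, shortest Δλ = -51.3° (west) — does not cross 180°.
Leg 3: +107.8° → +17.0°, shortest Δλ = -90.8° (west) — does not cross 180°.
Leg 4: +17.0° → +142.6°, shortest Δλ = 125.6° (east) — does not cross 180°.
Total crossings: 0.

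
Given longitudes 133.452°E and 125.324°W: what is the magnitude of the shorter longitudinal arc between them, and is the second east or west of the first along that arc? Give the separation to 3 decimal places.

101.224° east

Raw difference: -125.324 − 133.452 = -258.776°.
Normalise into (−180°, 180°]: -258.776° + 360° = 101.224°.
Positive ⇒ the second point lies to the east; separation 101.224°.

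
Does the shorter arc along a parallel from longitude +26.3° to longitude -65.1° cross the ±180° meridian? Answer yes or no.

Signed shortest Δλ = ((-65.1 − 26.3 + 180) mod 360) − 180 = -91.4°.
Going west by 91.4° from +26.3° reaches -65.1° without touching 180°.

No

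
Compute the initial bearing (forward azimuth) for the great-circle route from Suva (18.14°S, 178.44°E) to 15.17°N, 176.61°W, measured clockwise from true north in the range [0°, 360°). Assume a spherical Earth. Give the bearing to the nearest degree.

Δλ = -176.61 − 178.44 = -355.05°; wrapped into (−180°, 180°]: 4.95°.
θ = atan2( sin Δλ · cos φ₂ , cos φ₁ · sin φ₂ − sin φ₁ · cos φ₂ · cos Δλ )
  = atan2(0.08328, 0.54805) = 8.640° → normalised to [0°, 360°): 8.640°.

9°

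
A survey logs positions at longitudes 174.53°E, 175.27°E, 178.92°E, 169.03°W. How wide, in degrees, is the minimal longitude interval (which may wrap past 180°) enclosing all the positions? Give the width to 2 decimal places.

Sort the longitudes: -169.03°, +174.53°, +175.27°, +178.92°.
Eastward gaps between consecutive values (wrapping around): 343.56°, 0.74°, 3.65°, 12.05°.
Largest gap = 343.56° ⇒ minimal covering band is its complement: 360° − 343.56° = 16.44°.
Band runs from +174.53° eastward to -169.03°, crossing the antimeridian.

16.44°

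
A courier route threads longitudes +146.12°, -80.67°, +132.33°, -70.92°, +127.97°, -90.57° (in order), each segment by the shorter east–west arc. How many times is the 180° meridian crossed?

5

Leg 1: +146.12° → -80.67°, shortest Δλ = 133.21° (east) — crosses 180°.
Leg 2: -80.67° → +132.33°, shortest Δλ = -147.0° (west) — crosses 180°.
Leg 3: +132.33° → -70.92°, shortest Δλ = 156.75° (east) — crosses 180°.
Leg 4: -70.92° → +127.97°, shortest Δλ = -161.11° (west) — crosses 180°.
Leg 5: +127.97° → -90.57°, shortest Δλ = 141.46° (east) — crosses 180°.
Total crossings: 5.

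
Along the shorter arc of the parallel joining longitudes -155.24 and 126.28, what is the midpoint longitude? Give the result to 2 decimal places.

+165.52°

Signed shortest Δλ from -155.24° to +126.28° is -78.48°.
Midpoint longitude = -155.24° + (-78.48°)/2 = -155.24° − 39.24° = -194.48°.
Normalise into (−180°, 180°]: +165.52°.
(The naïve average (-155.24 + +126.28)/2 = -14.48° is on the wrong side of the globe.)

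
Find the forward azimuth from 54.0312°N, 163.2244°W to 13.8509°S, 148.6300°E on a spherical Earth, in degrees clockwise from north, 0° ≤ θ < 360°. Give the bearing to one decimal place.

Δλ = 148.6300 − -163.2244 = 311.8544°; wrapped into (−180°, 180°]: -48.1456°.
θ = atan2( sin Δλ · cos φ₂ , cos φ₁ · sin φ₂ − sin φ₁ · cos φ₂ · cos Δλ )
  = atan2(-0.72318, -0.66493) = -132.597° → normalised to [0°, 360°): 227.403°.

227.4°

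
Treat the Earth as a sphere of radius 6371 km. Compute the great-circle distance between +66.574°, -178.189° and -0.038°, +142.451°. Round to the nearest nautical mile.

4331 nmi

Δλ = 142.451 − -178.189 = 320.640°; wrapped into (−180°, 180°]: -39.360°.
Δφ = -0.038 − 66.574 = -66.612°.
a = sin²(Δφ/2) + cos φ₁ · cos φ₂ · sin²(Δλ/2) = 0.346611.
c = 2·atan2(√a, √(1−a)) = 1.25899 rad → d = 6371·c ≈ 8021.02 km ≈ 4331.01 nmi.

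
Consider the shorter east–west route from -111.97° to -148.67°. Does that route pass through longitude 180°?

Signed shortest Δλ = ((-148.67 − -111.97 + 180) mod 360) − 180 = -36.7°.
Going west by 36.7° from -111.97° reaches -148.67° without touching 180°.

No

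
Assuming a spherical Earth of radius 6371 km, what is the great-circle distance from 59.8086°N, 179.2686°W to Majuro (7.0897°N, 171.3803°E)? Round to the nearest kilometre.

5915 km

Δλ = 171.3803 − -179.2686 = 350.6489°; wrapped into (−180°, 180°]: -9.3511°.
Δφ = 7.0897 − 59.8086 = -52.7189°.
a = sin²(Δφ/2) + cos φ₁ · cos φ₂ · sin²(Δλ/2) = 0.200453.
c = 2·atan2(√a, √(1−a)) = 0.92843 rad → d = 6371·c ≈ 5915.01 km.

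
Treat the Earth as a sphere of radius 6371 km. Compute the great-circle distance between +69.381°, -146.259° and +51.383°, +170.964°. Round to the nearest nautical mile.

Δλ = 170.964 − -146.259 = 317.223°; wrapped into (−180°, 180°]: -42.777°.
Δφ = 51.383 − 69.381 = -17.998°.
a = sin²(Δφ/2) + cos φ₁ · cos φ₂ · sin²(Δλ/2) = 0.053697.
c = 2·atan2(√a, √(1−a)) = 0.46770 rad → d = 6371·c ≈ 2979.74 km ≈ 1608.93 nmi.

1609 nmi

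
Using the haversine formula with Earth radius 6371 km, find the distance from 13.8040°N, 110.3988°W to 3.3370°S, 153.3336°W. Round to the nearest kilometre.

5104 km

Δλ = -153.3336 − -110.3988 = -42.9348°.
Δφ = -3.3370 − 13.8040 = -17.1410°.
a = sin²(Δφ/2) + cos φ₁ · cos φ₂ · sin²(Δλ/2) = 0.152055.
c = 2·atan2(√a, √(1−a)) = 0.80114 rad → d = 6371·c ≈ 5104.05 km.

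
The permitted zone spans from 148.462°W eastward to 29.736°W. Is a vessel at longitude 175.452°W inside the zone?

No

Band width going east from -148.462° to -29.736°: ((-29.736 − -148.462) mod 360) = 118.726°.
Offset of -175.452° east of the west edge: ((-175.452 − -148.462) mod 360) = 333.010°.
333.010° > 118.726° ⇒ outside.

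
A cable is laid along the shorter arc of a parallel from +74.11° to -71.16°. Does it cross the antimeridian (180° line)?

No

Signed shortest Δλ = ((-71.16 − 74.11 + 180) mod 360) − 180 = -145.27°.
Going west by 145.27° from +74.11° reaches -71.16° without touching 180°.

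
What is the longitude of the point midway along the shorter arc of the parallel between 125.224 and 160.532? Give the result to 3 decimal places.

Signed shortest Δλ from +125.224° to +160.532° is +35.308°.
Midpoint longitude = +125.224° + (+35.308°)/2 = +125.224° + 17.654° = +142.878°.

+142.878°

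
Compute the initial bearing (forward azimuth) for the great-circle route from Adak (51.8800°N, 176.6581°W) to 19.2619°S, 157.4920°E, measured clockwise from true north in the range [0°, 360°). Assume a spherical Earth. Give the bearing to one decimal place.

Δλ = 157.4920 − -176.6581 = 334.1501°; wrapped into (−180°, 180°]: -25.8499°.
θ = atan2( sin Δλ · cos φ₂ , cos φ₁ · sin φ₂ − sin φ₁ · cos φ₂ · cos Δλ )
  = atan2(-0.41161, -0.87201) = -154.732° → normalised to [0°, 360°): 205.268°.

205.3°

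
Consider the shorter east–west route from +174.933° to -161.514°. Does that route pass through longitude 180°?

Naïve |-161.514 − 174.933| = 336.447° > 180°, so the shorter arc goes the other way round — across 180°.
Signed shortest Δλ = ((-161.514 − 174.933 + 180) mod 360) − 180 = 23.553°.
Going east by 23.553° from +174.933° passes through 180° before reaching -161.514°.

Yes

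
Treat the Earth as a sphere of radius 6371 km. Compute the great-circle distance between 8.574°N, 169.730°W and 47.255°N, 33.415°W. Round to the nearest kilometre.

Δλ = -33.415 − -169.730 = 136.315°.
Δφ = 47.255 − 8.574 = 38.681°.
a = sin²(Δφ/2) + cos φ₁ · cos φ₂ · sin²(Δλ/2) = 0.687928.
c = 2·atan2(√a, √(1−a)) = 1.95612 rad → d = 6371·c ≈ 12462.41 km.

12462 km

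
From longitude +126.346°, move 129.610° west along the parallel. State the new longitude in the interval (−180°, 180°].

-3.264°

Start at +126.346°; shift −129.610° → -3.264°.
-3.264° already lies in (−180°, 180°].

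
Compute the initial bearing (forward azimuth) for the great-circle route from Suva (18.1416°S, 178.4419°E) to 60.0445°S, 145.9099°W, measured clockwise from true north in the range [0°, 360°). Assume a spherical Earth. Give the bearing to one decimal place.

Δλ = -145.9099 − 178.4419 = -324.3518°; wrapped into (−180°, 180°]: 35.6482°.
θ = atan2( sin Δλ · cos φ₂ , cos φ₁ · sin φ₂ − sin φ₁ · cos φ₂ · cos Δλ )
  = atan2(0.29101, -0.69700) = 157.339° → normalised to [0°, 360°): 157.339°.

157.3°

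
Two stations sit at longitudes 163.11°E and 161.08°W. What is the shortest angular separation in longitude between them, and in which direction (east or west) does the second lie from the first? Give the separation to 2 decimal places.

Raw difference: -161.08 − 163.11 = -324.19°.
Normalise into (−180°, 180°]: -324.19° + 360° = 35.81°.
Positive ⇒ the second point lies to the east; separation 35.81°.

35.81° east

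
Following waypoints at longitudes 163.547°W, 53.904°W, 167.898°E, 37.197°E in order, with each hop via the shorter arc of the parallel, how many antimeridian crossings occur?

1

Leg 1: -163.547° → -53.904°, shortest Δλ = 109.643° (east) — does not cross 180°.
Leg 2: -53.904° → +167.898°, shortest Δλ = -138.198° (west) — crosses 180°.
Leg 3: +167.898° → +37.197°, shortest Δλ = -130.701° (west) — does not cross 180°.
Total crossings: 1.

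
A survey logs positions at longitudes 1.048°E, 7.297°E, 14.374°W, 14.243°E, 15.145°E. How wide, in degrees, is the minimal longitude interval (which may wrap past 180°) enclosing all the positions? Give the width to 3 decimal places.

29.519°

Sort the longitudes: -14.374°, +1.048°, +7.297°, +14.243°, +15.145°.
Eastward gaps between consecutive values (wrapping around): 15.422°, 6.249°, 6.946°, 0.902°, 330.481°.
Largest gap = 330.481° ⇒ minimal covering band is its complement: 360° − 330.481° = 29.519°.
Band runs from -14.374° eastward to +15.145°.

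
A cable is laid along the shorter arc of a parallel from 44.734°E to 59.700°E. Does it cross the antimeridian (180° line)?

Signed shortest Δλ = ((59.700 − 44.734 + 180) mod 360) − 180 = 14.966°.
Going east by 14.966° from +44.734° reaches +59.700° without touching 180°.

No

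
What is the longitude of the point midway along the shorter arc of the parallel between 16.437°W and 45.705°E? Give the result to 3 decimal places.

Signed shortest Δλ from -16.437° to +45.705° is +62.142°.
Midpoint longitude = -16.437° + (+62.142°)/2 = -16.437° + 31.071° = +14.634°.

14.634°E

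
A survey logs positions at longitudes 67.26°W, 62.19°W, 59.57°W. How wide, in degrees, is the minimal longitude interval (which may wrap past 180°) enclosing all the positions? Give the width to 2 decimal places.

7.69°

Sort the longitudes: -67.26°, -62.19°, -59.57°.
Eastward gaps between consecutive values (wrapping around): 5.07°, 2.62°, 352.31°.
Largest gap = 352.31° ⇒ minimal covering band is its complement: 360° − 352.31° = 7.69°.
Band runs from -67.26° eastward to -59.57°.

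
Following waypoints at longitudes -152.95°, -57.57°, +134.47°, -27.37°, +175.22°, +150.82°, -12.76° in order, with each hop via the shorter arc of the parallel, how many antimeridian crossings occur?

Leg 1: -152.95° → -57.57°, shortest Δλ = 95.38° (east) — does not cross 180°.
Leg 2: -57.57° → +134.47°, shortest Δλ = -167.96° (west) — crosses 180°.
Leg 3: +134.47° → -27.37°, shortest Δλ = -161.84° (west) — does not cross 180°.
Leg 4: -27.37° → +175.22°, shortest Δλ = -157.41° (west) — crosses 180°.
Leg 5: +175.22° → +150.82°, shortest Δλ = -24.4° (west) — does not cross 180°.
Leg 6: +150.82° → -12.76°, shortest Δλ = -163.58° (west) — does not cross 180°.
Total crossings: 2.

2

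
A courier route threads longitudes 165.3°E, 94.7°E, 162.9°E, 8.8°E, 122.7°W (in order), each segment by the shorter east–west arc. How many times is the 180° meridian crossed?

0

Leg 1: +165.3° → +94.7°, shortest Δλ = -70.6° (west) — does not cross 180°.
Leg 2: +94.7° → +162.9°, shortest Δλ = 68.2° (east) — does not cross 180°.
Leg 3: +162.9° → +8.8°, shortest Δλ = -154.1° (west) — does not cross 180°.
Leg 4: +8.8° → -122.7°, shortest Δλ = -131.5° (west) — does not cross 180°.
Total crossings: 0.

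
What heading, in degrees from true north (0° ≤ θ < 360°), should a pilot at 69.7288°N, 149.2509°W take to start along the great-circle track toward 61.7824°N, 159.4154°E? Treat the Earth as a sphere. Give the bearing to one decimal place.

Δλ = 159.4154 − -149.2509 = 308.6663°; wrapped into (−180°, 180°]: -51.3337°.
θ = atan2( sin Δλ · cos φ₂ , cos φ₁ · sin φ₂ − sin φ₁ · cos φ₂ · cos Δλ )
  = atan2(-0.36918, 0.02818) = -85.636° → normalised to [0°, 360°): 274.364°.

274.4°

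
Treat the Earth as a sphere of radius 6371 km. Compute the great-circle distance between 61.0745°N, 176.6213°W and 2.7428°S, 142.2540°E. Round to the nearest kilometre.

Δλ = 142.2540 − -176.6213 = 318.8753°; wrapped into (−180°, 180°]: -41.1247°.
Δφ = -2.7428 − 61.0745 = -63.8173°.
a = sin²(Δφ/2) + cos φ₁ · cos φ₂ · sin²(Δλ/2) = 0.338980.
c = 2·atan2(√a, √(1−a)) = 1.24291 rad → d = 6371·c ≈ 7918.60 km.

7919 km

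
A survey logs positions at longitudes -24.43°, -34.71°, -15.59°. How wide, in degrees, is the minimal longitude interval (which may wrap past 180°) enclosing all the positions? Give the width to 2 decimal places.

Sort the longitudes: -34.71°, -24.43°, -15.59°.
Eastward gaps between consecutive values (wrapping around): 10.28°, 8.84°, 340.88°.
Largest gap = 340.88° ⇒ minimal covering band is its complement: 360° − 340.88° = 19.12°.
Band runs from -34.71° eastward to -15.59°.

19.12°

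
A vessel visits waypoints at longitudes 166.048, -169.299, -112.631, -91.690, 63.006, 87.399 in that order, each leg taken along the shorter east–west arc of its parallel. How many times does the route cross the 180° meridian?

1

Leg 1: +166.048° → -169.299°, shortest Δλ = 24.653° (east) — crosses 180°.
Leg 2: -169.299° → -112.631°, shortest Δλ = 56.668° (east) — does not cross 180°.
Leg 3: -112.631° → -91.690°, shortest Δλ = 20.941° (east) — does not cross 180°.
Leg 4: -91.690° → +63.006°, shortest Δλ = 154.696° (east) — does not cross 180°.
Leg 5: +63.006° → +87.399°, shortest Δλ = 24.393° (east) — does not cross 180°.
Total crossings: 1.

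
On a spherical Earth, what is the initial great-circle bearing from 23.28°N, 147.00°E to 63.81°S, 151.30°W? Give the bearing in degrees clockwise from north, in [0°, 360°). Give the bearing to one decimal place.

Δλ = -151.30 − 147.00 = -298.30°; wrapped into (−180°, 180°]: 61.70°.
θ = atan2( sin Δλ · cos φ₂ , cos φ₁ · sin φ₂ − sin φ₁ · cos φ₂ · cos Δλ )
  = atan2(0.38860, -0.90697) = 156.807° → normalised to [0°, 360°): 156.807°.

156.8°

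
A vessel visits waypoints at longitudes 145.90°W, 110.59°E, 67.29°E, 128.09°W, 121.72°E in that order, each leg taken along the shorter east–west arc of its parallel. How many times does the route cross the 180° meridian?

Leg 1: -145.90° → +110.59°, shortest Δλ = -103.51° (west) — crosses 180°.
Leg 2: +110.59° → +67.29°, shortest Δλ = -43.3° (west) — does not cross 180°.
Leg 3: +67.29° → -128.09°, shortest Δλ = 164.62° (east) — crosses 180°.
Leg 4: -128.09° → +121.72°, shortest Δλ = -110.19° (west) — crosses 180°.
Total crossings: 3.

3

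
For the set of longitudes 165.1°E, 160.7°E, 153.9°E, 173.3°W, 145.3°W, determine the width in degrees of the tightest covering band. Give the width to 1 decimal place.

60.8°

Sort the longitudes: -173.3°, -145.3°, +153.9°, +160.7°, +165.1°.
Eastward gaps between consecutive values (wrapping around): 28.0°, 299.2°, 6.8°, 4.4°, 21.6°.
Largest gap = 299.2° ⇒ minimal covering band is its complement: 360° − 299.2° = 60.8°.
Band runs from +153.9° eastward to -145.3°, crossing the antimeridian.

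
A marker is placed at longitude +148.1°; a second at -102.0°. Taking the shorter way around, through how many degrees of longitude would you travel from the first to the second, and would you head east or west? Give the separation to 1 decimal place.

Raw difference: -102.0 − 148.1 = -250.1°.
Normalise into (−180°, 180°]: -250.1° + 360° = 109.9°.
Positive ⇒ the second point lies to the east; separation 109.9°.

109.9° east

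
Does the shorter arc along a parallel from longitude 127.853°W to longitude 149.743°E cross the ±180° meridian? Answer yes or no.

Yes

Naïve |149.743 − -127.853| = 277.596° > 180°, so the shorter arc goes the other way round — across 180°.
Signed shortest Δλ = ((149.743 − -127.853 + 180) mod 360) − 180 = -82.404°.
Going west by 82.404° from -127.853° passes through 180° before reaching +149.743°.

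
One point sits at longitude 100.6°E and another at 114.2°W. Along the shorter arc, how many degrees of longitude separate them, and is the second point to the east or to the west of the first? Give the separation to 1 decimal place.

145.2° east

Raw difference: -114.2 − 100.6 = -214.8°.
Normalise into (−180°, 180°]: -214.8° + 360° = 145.2°.
Positive ⇒ the second point lies to the east; separation 145.2°.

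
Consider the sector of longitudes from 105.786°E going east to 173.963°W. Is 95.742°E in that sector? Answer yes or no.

No

Band width going east from +105.786° to -173.963°: ((-173.963 − 105.786) mod 360) = 80.251°.
Offset of +95.742° east of the west edge: ((95.742 − 105.786) mod 360) = 349.956°.
349.956° > 80.251° ⇒ outside.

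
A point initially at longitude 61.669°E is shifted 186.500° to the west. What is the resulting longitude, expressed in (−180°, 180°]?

124.831°W

Start at +61.669°; shift −186.500° → -124.831°.
-124.831° already lies in (−180°, 180°].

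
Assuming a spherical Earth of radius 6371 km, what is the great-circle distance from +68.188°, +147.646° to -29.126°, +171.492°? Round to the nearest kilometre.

Δλ = 171.492 − 147.646 = 23.846°.
Δφ = -29.126 − 68.188 = -97.314°.
a = sin²(Δφ/2) + cos φ₁ · cos φ₂ · sin²(Δλ/2) = 0.577507.
c = 2·atan2(√a, √(1−a)) = 1.72644 rad → d = 6371·c ≈ 10999.14 km.

10999 km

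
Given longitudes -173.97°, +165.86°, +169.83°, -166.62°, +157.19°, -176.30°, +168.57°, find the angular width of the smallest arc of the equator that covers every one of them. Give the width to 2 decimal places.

Sort the longitudes: -176.30°, -173.97°, -166.62°, +157.19°, +165.86°, +168.57°, +169.83°.
Eastward gaps between consecutive values (wrapping around): 2.33°, 7.35°, 323.81°, 8.67°, 2.71°, 1.26°, 13.87°.
Largest gap = 323.81° ⇒ minimal covering band is its complement: 360° − 323.81° = 36.19°.
Band runs from +157.19° eastward to -166.62°, crossing the antimeridian.

36.19°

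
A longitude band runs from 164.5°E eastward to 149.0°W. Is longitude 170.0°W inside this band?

Yes

Band width going east from +164.5° to -149.0°: ((-149.0 − 164.5) mod 360) = 46.5°.
Offset of -170.0° east of the west edge: ((-170.0 − 164.5) mod 360) = 25.5°.
25.5° ≤ 46.5° ⇒ inside.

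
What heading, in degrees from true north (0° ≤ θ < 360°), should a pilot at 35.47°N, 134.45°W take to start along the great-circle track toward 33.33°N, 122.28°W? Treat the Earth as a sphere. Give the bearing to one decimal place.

Δλ = -122.28 − -134.45 = 12.17°.
θ = atan2( sin Δλ · cos φ₂ , cos φ₁ · sin φ₂ − sin φ₁ · cos φ₂ · cos Δλ )
  = atan2(0.17614, -0.02645) = 98.539° → normalised to [0°, 360°): 98.539°.

98.5°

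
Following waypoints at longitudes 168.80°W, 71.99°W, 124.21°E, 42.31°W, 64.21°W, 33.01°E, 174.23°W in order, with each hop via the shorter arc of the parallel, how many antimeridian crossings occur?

2

Leg 1: -168.80° → -71.99°, shortest Δλ = 96.81° (east) — does not cross 180°.
Leg 2: -71.99° → +124.21°, shortest Δλ = -163.8° (west) — crosses 180°.
Leg 3: +124.21° → -42.31°, shortest Δλ = -166.52° (west) — does not cross 180°.
Leg 4: -42.31° → -64.21°, shortest Δλ = -21.9° (west) — does not cross 180°.
Leg 5: -64.21° → +33.01°, shortest Δλ = 97.22° (east) — does not cross 180°.
Leg 6: +33.01° → -174.23°, shortest Δλ = 152.76° (east) — crosses 180°.
Total crossings: 2.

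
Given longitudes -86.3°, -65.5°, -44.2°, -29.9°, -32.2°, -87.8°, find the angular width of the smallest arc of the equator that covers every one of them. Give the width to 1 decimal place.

Sort the longitudes: -87.8°, -86.3°, -65.5°, -44.2°, -32.2°, -29.9°.
Eastward gaps between consecutive values (wrapping around): 1.5°, 20.8°, 21.3°, 12.0°, 2.3°, 302.1°.
Largest gap = 302.1° ⇒ minimal covering band is its complement: 360° − 302.1° = 57.9°.
Band runs from -87.8° eastward to -29.9°.

57.9°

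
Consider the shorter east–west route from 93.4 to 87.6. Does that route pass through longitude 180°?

Signed shortest Δλ = ((87.6 − 93.4 + 180) mod 360) − 180 = -5.8°.
Going west by 5.8° from +93.4° reaches +87.6° without touching 180°.

No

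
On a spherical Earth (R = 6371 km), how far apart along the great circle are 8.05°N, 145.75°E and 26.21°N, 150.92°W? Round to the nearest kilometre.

Δλ = -150.92 − 145.75 = -296.67°; wrapped into (−180°, 180°]: 63.33°.
Δφ = 26.21 − 8.05 = 18.16°.
a = sin²(Δφ/2) + cos φ₁ · cos φ₂ · sin²(Δλ/2) = 0.269709.
c = 2·atan2(√a, √(1−a)) = 1.09215 rad → d = 6371·c ≈ 6958.06 km.

6958 km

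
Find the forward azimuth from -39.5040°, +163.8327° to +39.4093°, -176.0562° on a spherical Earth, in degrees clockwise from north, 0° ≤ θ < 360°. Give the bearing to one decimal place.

Δλ = -176.0562 − 163.8327 = -339.8889°; wrapped into (−180°, 180°]: 20.1111°.
θ = atan2( sin Δλ · cos φ₂ , cos φ₁ · sin φ₂ − sin φ₁ · cos φ₂ · cos Δλ )
  = atan2(0.26566, 0.95137) = 15.602° → normalised to [0°, 360°): 15.602°.

15.6°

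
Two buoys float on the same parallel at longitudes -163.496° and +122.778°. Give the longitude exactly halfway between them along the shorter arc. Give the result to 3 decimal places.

Signed shortest Δλ from -163.496° to +122.778° is -73.726°.
Midpoint longitude = -163.496° + (-73.726°)/2 = -163.496° − 36.863° = -200.359°.
Normalise into (−180°, 180°]: +159.641°.
(The naïve average (-163.496 + +122.778)/2 = -20.359° is on the wrong side of the globe.)

+159.641°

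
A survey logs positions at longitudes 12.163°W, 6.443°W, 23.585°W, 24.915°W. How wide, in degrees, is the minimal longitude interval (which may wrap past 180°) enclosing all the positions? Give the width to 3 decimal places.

Sort the longitudes: -24.915°, -23.585°, -12.163°, -6.443°.
Eastward gaps between consecutive values (wrapping around): 1.330°, 11.422°, 5.720°, 341.528°.
Largest gap = 341.528° ⇒ minimal covering band is its complement: 360° − 341.528° = 18.472°.
Band runs from -24.915° eastward to -6.443°.

18.472°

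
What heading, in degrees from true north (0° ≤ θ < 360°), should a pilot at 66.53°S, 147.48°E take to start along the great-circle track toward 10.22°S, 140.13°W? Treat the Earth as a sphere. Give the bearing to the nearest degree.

78°

Δλ = -140.13 − 147.48 = -287.61°; wrapped into (−180°, 180°]: 72.39°.
θ = atan2( sin Δλ · cos φ₂ , cos φ₁ · sin φ₂ − sin φ₁ · cos φ₂ · cos Δλ )
  = atan2(0.93802, 0.20244) = 77.821° → normalised to [0°, 360°): 77.821°.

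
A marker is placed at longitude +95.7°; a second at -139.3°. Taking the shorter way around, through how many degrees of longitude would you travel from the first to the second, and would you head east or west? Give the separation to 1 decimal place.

125.0° east

Raw difference: -139.3 − 95.7 = -235.0°.
Normalise into (−180°, 180°]: -235.0° + 360° = 125.0°.
Positive ⇒ the second point lies to the east; separation 125.0°.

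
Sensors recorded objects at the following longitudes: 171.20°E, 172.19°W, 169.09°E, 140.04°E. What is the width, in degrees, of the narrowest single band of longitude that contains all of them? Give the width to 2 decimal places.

Sort the longitudes: -172.19°, +140.04°, +169.09°, +171.20°.
Eastward gaps between consecutive values (wrapping around): 312.23°, 29.05°, 2.11°, 16.61°.
Largest gap = 312.23° ⇒ minimal covering band is its complement: 360° − 312.23° = 47.77°.
Band runs from +140.04° eastward to -172.19°, crossing the antimeridian.

47.77°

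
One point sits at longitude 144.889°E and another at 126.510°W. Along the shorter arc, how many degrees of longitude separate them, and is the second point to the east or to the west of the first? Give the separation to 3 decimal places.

Raw difference: -126.510 − 144.889 = -271.399°.
Normalise into (−180°, 180°]: -271.399° + 360° = 88.601°.
Positive ⇒ the second point lies to the east; separation 88.601°.

88.601° east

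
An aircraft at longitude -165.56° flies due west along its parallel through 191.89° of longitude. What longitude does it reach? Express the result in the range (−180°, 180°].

+2.55°

Start at -165.56°; shift −191.89° → -357.45°.
-357.45° lies outside (−180°, 180°]; add 360° → +2.55°.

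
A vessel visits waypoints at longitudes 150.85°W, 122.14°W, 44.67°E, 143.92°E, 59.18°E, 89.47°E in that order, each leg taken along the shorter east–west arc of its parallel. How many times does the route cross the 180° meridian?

Leg 1: -150.85° → -122.14°, shortest Δλ = 28.71° (east) — does not cross 180°.
Leg 2: -122.14° → +44.67°, shortest Δλ = 166.81° (east) — does not cross 180°.
Leg 3: +44.67° → +143.92°, shortest Δλ = 99.25° (east) — does not cross 180°.
Leg 4: +143.92° → +59.18°, shortest Δλ = -84.74° (west) — does not cross 180°.
Leg 5: +59.18° → +89.47°, shortest Δλ = 30.29° (east) — does not cross 180°.
Total crossings: 0.

0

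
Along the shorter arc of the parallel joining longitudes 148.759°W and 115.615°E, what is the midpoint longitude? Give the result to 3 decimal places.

163.428°E

Signed shortest Δλ from -148.759° to +115.615° is -95.626°.
Midpoint longitude = -148.759° + (-95.626°)/2 = -148.759° − 47.813° = -196.572°.
Normalise into (−180°, 180°]: +163.428°.
(The naïve average (-148.759 + +115.615)/2 = -16.572° is on the wrong side of the globe.)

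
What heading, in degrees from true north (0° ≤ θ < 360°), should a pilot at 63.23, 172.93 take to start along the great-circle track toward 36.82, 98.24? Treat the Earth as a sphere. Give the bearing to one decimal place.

Δλ = 98.24 − 172.93 = -74.69°.
θ = atan2( sin Δλ · cos φ₂ , cos φ₁ · sin φ₂ − sin φ₁ · cos φ₂ · cos Δλ )
  = atan2(-0.77211, 0.08122) = -83.995° → normalised to [0°, 360°): 276.005°.

276.0°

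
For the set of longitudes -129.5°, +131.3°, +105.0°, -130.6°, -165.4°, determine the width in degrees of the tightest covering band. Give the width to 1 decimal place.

125.5°

Sort the longitudes: -165.4°, -130.6°, -129.5°, +105.0°, +131.3°.
Eastward gaps between consecutive values (wrapping around): 34.8°, 1.1°, 234.5°, 26.3°, 63.3°.
Largest gap = 234.5° ⇒ minimal covering band is its complement: 360° − 234.5° = 125.5°.
Band runs from +105.0° eastward to -129.5°, crossing the antimeridian.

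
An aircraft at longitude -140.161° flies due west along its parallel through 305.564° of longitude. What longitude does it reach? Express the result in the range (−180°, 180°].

Start at -140.161°; shift −305.564° → -445.725°.
-445.725° lies outside (−180°, 180°]; add 360° → -85.725°.

-85.725°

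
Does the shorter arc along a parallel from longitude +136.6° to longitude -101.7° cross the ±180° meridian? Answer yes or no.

Naïve |-101.7 − 136.6| = 238.3° > 180°, so the shorter arc goes the other way round — across 180°.
Signed shortest Δλ = ((-101.7 − 136.6 + 180) mod 360) − 180 = 121.7°.
Going east by 121.7° from +136.6° passes through 180° before reaching -101.7°.

Yes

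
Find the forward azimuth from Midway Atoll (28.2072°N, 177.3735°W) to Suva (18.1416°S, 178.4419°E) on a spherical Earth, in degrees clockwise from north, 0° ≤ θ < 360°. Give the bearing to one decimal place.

Δλ = 178.4419 − -177.3735 = 355.8154°; wrapped into (−180°, 180°]: -4.1846°.
θ = atan2( sin Δλ · cos φ₂ , cos φ₁ · sin φ₂ − sin φ₁ · cos φ₂ · cos Δλ )
  = atan2(-0.06934, -0.72236) = -174.517° → normalised to [0°, 360°): 185.483°.

185.5°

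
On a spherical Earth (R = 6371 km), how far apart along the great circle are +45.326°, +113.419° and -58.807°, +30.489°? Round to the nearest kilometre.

Δλ = 30.489 − 113.419 = -82.930°.
Δφ = -58.807 − 45.326 = -104.133°.
a = sin²(Δφ/2) + cos φ₁ · cos φ₂ · sin²(Δλ/2) = 0.781746.
c = 2·atan2(√a, √(1−a)) = 2.16940 rad → d = 6371·c ≈ 13821.27 km.

13821 km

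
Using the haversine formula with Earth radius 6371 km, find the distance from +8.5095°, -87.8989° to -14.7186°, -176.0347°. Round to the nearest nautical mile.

Δλ = -176.0347 − -87.8989 = -88.1358°.
Δφ = -14.7186 − 8.5095 = -23.2281°.
a = sin²(Δφ/2) + cos φ₁ · cos φ₂ · sin²(Δλ/2) = 0.503240.
c = 2·atan2(√a, √(1−a)) = 1.57728 rad → d = 6371·c ≈ 10048.82 km ≈ 5425.93 nmi.

5426 nmi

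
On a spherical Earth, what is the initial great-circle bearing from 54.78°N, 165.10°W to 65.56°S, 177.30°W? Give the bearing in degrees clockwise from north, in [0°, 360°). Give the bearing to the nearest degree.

186°

Δλ = -177.30 − -165.10 = -12.20°.
θ = atan2( sin Δλ · cos φ₂ , cos φ₁ · sin φ₂ − sin φ₁ · cos φ₂ · cos Δλ )
  = atan2(-0.08743, -0.85541) = -174.164° → normalised to [0°, 360°): 185.836°.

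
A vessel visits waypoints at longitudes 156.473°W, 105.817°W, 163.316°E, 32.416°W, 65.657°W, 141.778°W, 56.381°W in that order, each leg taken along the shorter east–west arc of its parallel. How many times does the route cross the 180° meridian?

Leg 1: -156.473° → -105.817°, shortest Δλ = 50.656° (east) — does not cross 180°.
Leg 2: -105.817° → +163.316°, shortest Δλ = -90.867° (west) — crosses 180°.
Leg 3: +163.316° → -32.416°, shortest Δλ = 164.268° (east) — crosses 180°.
Leg 4: -32.416° → -65.657°, shortest Δλ = -33.241° (west) — does not cross 180°.
Leg 5: -65.657° → -141.778°, shortest Δλ = -76.121° (west) — does not cross 180°.
Leg 6: -141.778° → -56.381°, shortest Δλ = 85.397° (east) — does not cross 180°.
Total crossings: 2.

2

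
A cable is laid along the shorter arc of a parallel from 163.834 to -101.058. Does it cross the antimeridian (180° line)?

Yes

Naïve |-101.058 − 163.834| = 264.892° > 180°, so the shorter arc goes the other way round — across 180°.
Signed shortest Δλ = ((-101.058 − 163.834 + 180) mod 360) − 180 = 95.108°.
Going east by 95.108° from +163.834° passes through 180° before reaching -101.058°.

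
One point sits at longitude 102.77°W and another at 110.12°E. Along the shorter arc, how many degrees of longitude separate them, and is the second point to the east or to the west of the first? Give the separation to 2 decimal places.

147.11° west

Raw difference: 110.12 − -102.77 = 212.89°.
Normalise into (−180°, 180°]: 212.89° − 360° = -147.11°.
Negative ⇒ the second point lies to the west; separation 147.11°.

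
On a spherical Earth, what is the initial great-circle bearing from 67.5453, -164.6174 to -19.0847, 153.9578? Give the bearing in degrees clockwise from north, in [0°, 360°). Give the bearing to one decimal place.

Δλ = 153.9578 − -164.6174 = 318.5752°; wrapped into (−180°, 180°]: -41.4248°.
θ = atan2( sin Δλ · cos φ₂ , cos φ₁ · sin φ₂ − sin φ₁ · cos φ₂ · cos Δλ )
  = atan2(-0.62527, -0.77977) = -141.275° → normalised to [0°, 360°): 218.725°.

218.7°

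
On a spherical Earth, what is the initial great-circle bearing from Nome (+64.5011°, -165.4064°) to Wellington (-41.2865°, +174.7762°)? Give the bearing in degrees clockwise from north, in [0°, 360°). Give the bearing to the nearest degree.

Δλ = 174.7762 − -165.4064 = 340.1826°; wrapped into (−180°, 180°]: -19.8174°.
θ = atan2( sin Δλ · cos φ₂ , cos φ₁ · sin φ₂ − sin φ₁ · cos φ₂ · cos Δλ )
  = atan2(-0.25475, -0.92211) = -164.556° → normalised to [0°, 360°): 195.444°.

195°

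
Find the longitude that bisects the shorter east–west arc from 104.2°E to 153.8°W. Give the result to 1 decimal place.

Signed shortest Δλ from +104.2° to -153.8° is +102.0°.
Midpoint longitude = +104.2° + (+102.0°)/2 = +104.2° + 51.0° = +155.2°.
(The naïve average (+104.2 + -153.8)/2 = -24.8° is on the wrong side of the globe.)

155.2°E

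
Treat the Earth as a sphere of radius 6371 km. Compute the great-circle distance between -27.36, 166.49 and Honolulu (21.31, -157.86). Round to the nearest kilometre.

Δλ = -157.86 − 166.49 = -324.35°; wrapped into (−180°, 180°]: 35.65°.
Δφ = 21.31 − -27.36 = 48.67°.
a = sin²(Δφ/2) + cos φ₁ · cos φ₂ · sin²(Δλ/2) = 0.247334.
c = 2·atan2(√a, √(1−a)) = 1.04103 rad → d = 6371·c ≈ 6632.40 km.

6632 km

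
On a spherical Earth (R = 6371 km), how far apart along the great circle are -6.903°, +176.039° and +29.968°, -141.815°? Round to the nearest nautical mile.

3285 nmi

Δλ = -141.815 − 176.039 = -317.854°; wrapped into (−180°, 180°]: 42.146°.
Δφ = 29.968 − -6.903 = 36.871°.
a = sin²(Δφ/2) + cos φ₁ · cos φ₂ · sin²(Δλ/2) = 0.211191.
c = 2·atan2(√a, √(1−a)) = 0.95499 rad → d = 6371·c ≈ 6084.23 km ≈ 3285.22 nmi.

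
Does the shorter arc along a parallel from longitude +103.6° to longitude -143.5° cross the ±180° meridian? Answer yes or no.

Yes

Naïve |-143.5 − 103.6| = 247.1° > 180°, so the shorter arc goes the other way round — across 180°.
Signed shortest Δλ = ((-143.5 − 103.6 + 180) mod 360) − 180 = 112.9°.
Going east by 112.9° from +103.6° passes through 180° before reaching -143.5°.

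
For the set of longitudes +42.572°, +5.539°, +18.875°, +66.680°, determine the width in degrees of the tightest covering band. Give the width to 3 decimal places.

61.141°

Sort the longitudes: +5.539°, +18.875°, +42.572°, +66.680°.
Eastward gaps between consecutive values (wrapping around): 13.336°, 23.697°, 24.108°, 298.859°.
Largest gap = 298.859° ⇒ minimal covering band is its complement: 360° − 298.859° = 61.141°.
Band runs from +5.539° eastward to +66.680°.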